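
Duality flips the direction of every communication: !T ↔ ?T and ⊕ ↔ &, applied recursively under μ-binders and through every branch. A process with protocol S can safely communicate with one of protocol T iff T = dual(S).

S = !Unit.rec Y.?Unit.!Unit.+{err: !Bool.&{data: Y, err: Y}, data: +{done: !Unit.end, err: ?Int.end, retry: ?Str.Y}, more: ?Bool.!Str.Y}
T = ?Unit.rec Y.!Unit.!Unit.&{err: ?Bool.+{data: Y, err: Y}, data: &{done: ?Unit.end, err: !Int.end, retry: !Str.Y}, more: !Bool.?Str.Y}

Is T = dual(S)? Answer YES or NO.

NO

!Unit ‖ ?Unit  ok
  rec Y ‖ rec Y  ok (μ self-dual)
    ?Unit ‖ !Unit  ok
      !Unit ‖ !Unit  ✗ same direction on both sides — not dual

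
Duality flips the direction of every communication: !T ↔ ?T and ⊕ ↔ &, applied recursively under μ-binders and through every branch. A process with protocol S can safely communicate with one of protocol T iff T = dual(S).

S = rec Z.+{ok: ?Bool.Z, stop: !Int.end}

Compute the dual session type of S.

rec Z → rec Z  (binder kept)
  +{ok,stop} → &{ok,stop}  (⊕→&)
    [ok]
      ?Bool → !Bool
        dual(Z) = Z
    [stop]
      !Int → ?Int
        dual(end) = end

rec Z.&{ok: !Bool.Z, stop: ?Int.end}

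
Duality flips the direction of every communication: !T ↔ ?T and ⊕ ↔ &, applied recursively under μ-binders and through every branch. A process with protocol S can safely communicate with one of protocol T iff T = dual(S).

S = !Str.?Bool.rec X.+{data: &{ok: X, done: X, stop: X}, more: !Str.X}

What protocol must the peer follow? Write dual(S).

!Str = ?Str
  ?Bool = !Bool
    rec X = rec X  (binder kept)
      +{data,more} = &{data,more}  (select→offer)
        • data:
          &{ok,done,stop} = +{ok,done,stop}  (offer→select)
            • ok:
              X self-dual
            • done:
              X self-dual
            • stop:
              X self-dual
        • more:
          !Str = ?Str
            X self-dual

?Str.!Bool.rec X.&{data: +{ok: X, done: X, stop: X}, more: ?Str.X}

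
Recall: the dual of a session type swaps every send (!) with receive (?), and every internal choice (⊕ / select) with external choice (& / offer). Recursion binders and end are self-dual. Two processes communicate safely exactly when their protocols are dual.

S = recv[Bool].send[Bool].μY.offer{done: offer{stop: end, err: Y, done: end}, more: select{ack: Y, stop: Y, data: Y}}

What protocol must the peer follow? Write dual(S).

recv[Bool] = send[Bool]
  send[Bool] = recv[Bool]
    μY = μY  (binder kept)
      offer{done,more} = select{done,more}  (external→internal)
        [done]
          offer{stop,err,done} = select{stop,err,done}  (external→internal)
            [stop]
              dual(end) = end
            [err]
              dual(Y) = Y
            [done]
              dual(end) = end
        [more]
          select{ack,stop,data} = offer{ack,stop,data}  (internal→external)
            [ack]
              dual(Y) = Y
            [stop]
              dual(Y) = Y
            [data]
              dual(Y) = Y

send[Bool].recv[Bool].μY.select{done: select{stop: end, err: Y, done: end}, more: offer{ack: Y, stop: Y, data: Y}}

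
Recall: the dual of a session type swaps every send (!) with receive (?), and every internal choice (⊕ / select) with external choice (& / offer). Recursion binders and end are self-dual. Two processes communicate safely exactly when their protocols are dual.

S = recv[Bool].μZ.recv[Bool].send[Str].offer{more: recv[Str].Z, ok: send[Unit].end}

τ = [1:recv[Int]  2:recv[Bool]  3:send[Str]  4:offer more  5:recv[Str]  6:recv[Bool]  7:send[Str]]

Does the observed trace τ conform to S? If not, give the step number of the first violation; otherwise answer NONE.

1

step 1: got recv[Int], protocol expects recv[Bool]  ✗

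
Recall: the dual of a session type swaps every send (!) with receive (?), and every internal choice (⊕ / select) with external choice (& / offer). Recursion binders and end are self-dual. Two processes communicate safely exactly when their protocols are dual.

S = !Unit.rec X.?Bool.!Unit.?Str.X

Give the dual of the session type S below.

!Unit = ?Unit
  rec X = rec X  (binder kept)
    ?Bool = !Bool
      !Unit = ?Unit
        ?Str = !Str
          X self-dual

?Unit.rec X.!Bool.?Unit.!Str.X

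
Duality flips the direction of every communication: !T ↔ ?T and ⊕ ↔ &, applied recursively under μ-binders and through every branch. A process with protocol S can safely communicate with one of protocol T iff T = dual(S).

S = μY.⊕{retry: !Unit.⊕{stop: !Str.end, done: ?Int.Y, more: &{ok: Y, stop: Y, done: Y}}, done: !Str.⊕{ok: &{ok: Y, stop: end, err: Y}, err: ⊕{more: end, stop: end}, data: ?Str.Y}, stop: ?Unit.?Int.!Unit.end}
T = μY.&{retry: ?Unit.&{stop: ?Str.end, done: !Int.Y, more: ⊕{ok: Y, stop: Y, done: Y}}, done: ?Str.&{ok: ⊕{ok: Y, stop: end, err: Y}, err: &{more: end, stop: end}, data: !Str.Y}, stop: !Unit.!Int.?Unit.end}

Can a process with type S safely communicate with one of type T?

YES

μY vs μY  ✓ (rec unchanged)
  ⊕{retry,done,stop} vs &{retry,done,stop}  ✓ same labels
    case retry:
      !Unit vs ?Unit  ✓
        ⊕{stop,done,more} vs &{stop,done,more}  ✓ same labels
          case stop:
            !Str vs ?Str  ✓
              end vs end  ✓
          case done:
            ?Int vs !Int  ✓
              Y vs Y  ✓
          case more:
            &{ok,stop,done} vs ⊕{ok,stop,done}  ✓ same labels
              case ok:
                Y vs Y  ✓
              case stop:
                Y vs Y  ✓
              case done:
                Y vs Y  ✓
    case done:
      !Str vs ?Str  ✓
        ⊕{ok,err,data} vs &{ok,err,data}  ✓ same labels
          case ok:
            &{ok,stop,err} vs ⊕{ok,stop,err}  ✓ same labels
              case ok:
                Y vs Y  ✓
              case stop:
                end vs end  ✓
              case err:
                Y vs Y  ✓
          case err:
            ⊕{more,stop} vs &{more,stop}  ✓ same labels
              case more:
                end vs end  ✓
              case stop:
                end vs end  ✓
          case data:
            ?Str vs !Str  ✓
              Y vs Y  ✓
    case stop:
      ?Unit vs !Unit  ✓
        ?Int vs !Int  ✓
          !Unit vs ?Unit  ✓
            end vs end  ✓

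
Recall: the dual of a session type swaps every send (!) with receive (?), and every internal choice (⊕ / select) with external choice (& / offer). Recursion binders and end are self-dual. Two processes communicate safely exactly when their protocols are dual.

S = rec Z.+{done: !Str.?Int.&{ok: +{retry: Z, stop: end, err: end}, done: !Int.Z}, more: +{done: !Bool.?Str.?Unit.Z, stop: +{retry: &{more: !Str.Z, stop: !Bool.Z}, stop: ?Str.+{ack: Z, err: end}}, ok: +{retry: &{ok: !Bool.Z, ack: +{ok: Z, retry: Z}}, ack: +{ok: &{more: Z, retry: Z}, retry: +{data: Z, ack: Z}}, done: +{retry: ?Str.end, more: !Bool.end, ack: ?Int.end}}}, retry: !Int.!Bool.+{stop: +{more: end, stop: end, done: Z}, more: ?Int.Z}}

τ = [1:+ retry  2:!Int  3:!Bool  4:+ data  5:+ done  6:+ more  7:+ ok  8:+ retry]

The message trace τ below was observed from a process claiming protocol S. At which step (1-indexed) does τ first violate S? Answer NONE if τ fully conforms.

[1] + retry  ✓  cont: !Int.!Bool.+{stop: +{more: end, stop: end, done: rec Z.…}, more: ?Int.rec Z.…}
[2] !Int  ✓  cont: !Bool.+{stop: +{more: end, stop: end, done: rec Z.…}, more: ?Int.rec Z.…}
[3] !Bool  ✓  cont: +{stop: +{more: end, stop: end, done: rec Z.…}, more: ?Int.rec Z.…}
[4] got + data, protocol expects + stop or + more  ✗

4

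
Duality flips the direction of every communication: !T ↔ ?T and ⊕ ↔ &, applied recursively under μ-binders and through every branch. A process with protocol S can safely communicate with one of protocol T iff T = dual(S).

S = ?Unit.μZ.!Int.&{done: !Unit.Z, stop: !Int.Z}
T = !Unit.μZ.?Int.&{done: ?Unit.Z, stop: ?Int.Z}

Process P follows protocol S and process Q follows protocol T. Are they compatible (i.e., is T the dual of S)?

NO

?Unit vs !Unit  match
  μZ vs μZ  match (binder kept)
    !Int vs ?Int  match
      &{done,stop} vs &{done,stop}  ✗ choice polarity not flipped — not dual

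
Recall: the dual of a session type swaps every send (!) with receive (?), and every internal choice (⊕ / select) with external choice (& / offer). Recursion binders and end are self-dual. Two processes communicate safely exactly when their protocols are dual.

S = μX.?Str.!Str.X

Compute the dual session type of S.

μX = μX  (μ self-dual)
  ?Str = !Str
    !Str = ?Str
      dual(X) = X

μX.!Str.?Str.X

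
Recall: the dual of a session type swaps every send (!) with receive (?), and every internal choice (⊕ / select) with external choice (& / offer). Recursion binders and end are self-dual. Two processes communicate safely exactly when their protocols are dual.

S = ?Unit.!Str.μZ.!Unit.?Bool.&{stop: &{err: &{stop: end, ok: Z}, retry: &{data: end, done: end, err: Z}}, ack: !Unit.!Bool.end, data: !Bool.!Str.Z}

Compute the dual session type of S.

!Unit.?Str.μZ.?Unit.!Bool.⊕{stop: ⊕{err: ⊕{stop: end, ok: Z}, retry: ⊕{data: end, done: end, err: Z}}, ack: ?Unit.?Bool.end, data: ?Bool.?Str.Z}

?Unit = !Unit
  !Str = ?Str
    μZ = μZ  (rec unchanged)
      !Unit = ?Unit
        ?Bool = !Bool
          &{stop,ack,data} = ⊕{stop,ack,data}  (offer→select)
            case stop:
              &{err,retry} = ⊕{err,retry}  (offer→select)
                case err:
                  &{stop,ok} = ⊕{stop,ok}  (offer→select)
                    case stop:
                      dual(end) = end
                    case ok:
                      dual(Z) = Z
                case retry:
                  &{data,done,err} = ⊕{data,done,err}  (offer→select)
                    case data:
                      dual(end) = end
                    case done:
                      dual(end) = end
                    case err:
                      dual(Z) = Z
            case ack:
              !Unit = ?Unit
                !Bool = ?Bool
                  dual(end) = end
            case data:
              !Bool = ?Bool
                !Str = ?Str
                  dual(Z) = Z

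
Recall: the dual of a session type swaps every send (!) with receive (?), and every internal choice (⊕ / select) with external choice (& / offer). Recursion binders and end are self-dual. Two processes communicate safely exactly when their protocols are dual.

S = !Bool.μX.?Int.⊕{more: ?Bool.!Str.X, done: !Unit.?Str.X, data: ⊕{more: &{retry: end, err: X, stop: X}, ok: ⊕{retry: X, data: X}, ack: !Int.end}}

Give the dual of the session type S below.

!Bool → ?Bool
  μX → μX  (μ self-dual)
    ?Int → !Int
      ⊕{more,done,data} → &{more,done,data}  (select→offer)
        • more:
          ?Bool → !Bool
            !Str → ?Str
              dual(X) = X
        • done:
          !Unit → ?Unit
            ?Str → !Str
              dual(X) = X
        • data:
          ⊕{more,ok,ack} → &{more,ok,ack}  (select→offer)
            • more:
              &{retry,err,stop} → ⊕{retry,err,stop}  (external→internal)
                • retry:
                  dual(end) = end
                • err:
                  dual(X) = X
                • stop:
                  dual(X) = X
            • ok:
              ⊕{retry,data} → &{retry,data}  (select→offer)
                • retry:
                  dual(X) = X
                • data:
                  dual(X) = X
            • ack:
              !Int → ?Int
                dual(end) = end

?Bool.μX.!Int.&{more: !Bool.?Str.X, done: ?Unit.!Str.X, data: &{more: ⊕{retry: end, err: X, stop: X}, ok: &{retry: X, data: X}, ack: ?Int.end}}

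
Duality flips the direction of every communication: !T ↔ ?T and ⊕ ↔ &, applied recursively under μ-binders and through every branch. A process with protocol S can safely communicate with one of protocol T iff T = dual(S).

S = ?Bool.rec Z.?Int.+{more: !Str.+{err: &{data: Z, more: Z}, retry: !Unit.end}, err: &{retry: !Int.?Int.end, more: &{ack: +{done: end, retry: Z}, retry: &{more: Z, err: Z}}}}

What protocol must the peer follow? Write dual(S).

?Bool → !Bool
  rec Z → rec Z  (binder kept)
    ?Int → !Int
      +{more,err} → &{more,err}  (internal→external)
        • more:
          !Str → ?Str
            +{err,retry} → &{err,retry}  (internal→external)
              • err:
                &{data,more} → +{data,more}  (external→internal)
                  • data:
                    dual(Z) = Z
                  • more:
                    dual(Z) = Z
              • retry:
                !Unit → ?Unit
                  dual(end) = end
        • err:
          &{retry,more} → +{retry,more}  (external→internal)
            • retry:
              !Int → ?Int
                ?Int → !Int
                  dual(end) = end
            • more:
              &{ack,retry} → +{ack,retry}  (external→internal)
                • ack:
                  +{done,retry} → &{done,retry}  (internal→external)
                    • done:
                      dual(end) = end
                    • retry:
                      dual(Z) = Z
                • retry:
                  &{more,err} → +{more,err}  (external→internal)
                    • more:
                      dual(Z) = Z
                    • err:
                      dual(Z) = Z

!Bool.rec Z.!Int.&{more: ?Str.&{err: +{data: Z, more: Z}, retry: ?Unit.end}, err: +{retry: ?Int.!Int.end, more: +{ack: &{done: end, retry: Z}, retry: +{more: Z, err: Z}}}}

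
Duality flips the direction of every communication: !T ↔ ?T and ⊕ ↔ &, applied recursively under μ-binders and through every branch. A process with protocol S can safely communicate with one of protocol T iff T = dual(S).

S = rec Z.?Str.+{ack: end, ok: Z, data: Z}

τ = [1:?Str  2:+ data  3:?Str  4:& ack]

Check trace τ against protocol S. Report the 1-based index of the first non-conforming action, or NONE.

4

step 1: ?Str  ✓  cont: +{ack: end, ok: rec Z.…, data: rec Z.…}
step 2: + data  ✓  cont: rec Z.…
step 3: ?Str  ✓  cont: +{ack: end, ok: rec Z.…, data: rec Z.…}
step 4: got & ack, protocol expects + ack or + ok or + data  ✗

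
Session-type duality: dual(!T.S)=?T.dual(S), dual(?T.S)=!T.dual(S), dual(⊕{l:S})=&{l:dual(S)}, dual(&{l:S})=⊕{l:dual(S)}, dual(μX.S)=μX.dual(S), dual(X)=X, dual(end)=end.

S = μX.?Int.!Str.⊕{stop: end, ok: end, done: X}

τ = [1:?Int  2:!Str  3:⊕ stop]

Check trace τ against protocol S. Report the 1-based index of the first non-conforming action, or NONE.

NONE

@1 ?Int  match  cont: !Str.⊕{stop: end, ok: end, done: μX.…}
@2 !Str  match  cont: ⊕{stop: end, ok: end, done: μX.…}
@3 ⊕ stop  match  cont: end
all 3 steps conform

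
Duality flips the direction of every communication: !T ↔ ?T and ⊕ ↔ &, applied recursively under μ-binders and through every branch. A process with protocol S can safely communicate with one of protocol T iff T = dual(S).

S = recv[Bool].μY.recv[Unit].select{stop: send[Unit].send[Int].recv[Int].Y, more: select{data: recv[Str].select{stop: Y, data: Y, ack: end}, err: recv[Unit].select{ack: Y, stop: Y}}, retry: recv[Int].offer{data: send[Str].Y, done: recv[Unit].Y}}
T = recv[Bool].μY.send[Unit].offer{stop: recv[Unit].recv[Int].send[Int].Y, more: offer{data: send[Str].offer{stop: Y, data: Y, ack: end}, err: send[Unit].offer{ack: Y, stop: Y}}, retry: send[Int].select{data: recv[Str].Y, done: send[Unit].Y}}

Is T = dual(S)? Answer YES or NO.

NO

recv[Bool] | recv[Bool]  ✗ same direction on both sides — not dual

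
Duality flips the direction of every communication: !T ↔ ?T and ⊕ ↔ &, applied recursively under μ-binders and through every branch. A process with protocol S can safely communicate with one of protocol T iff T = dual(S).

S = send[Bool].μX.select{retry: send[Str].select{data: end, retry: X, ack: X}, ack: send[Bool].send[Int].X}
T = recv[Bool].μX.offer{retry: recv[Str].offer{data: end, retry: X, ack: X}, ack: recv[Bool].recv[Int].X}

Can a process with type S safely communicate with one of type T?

send[Bool] | recv[Bool]  match
  μX | μX  match (binder kept)
    select{retry,ack} | offer{retry,ack}  match labels match
      case retry:
        send[Str] | recv[Str]  match
          select{data,retry,ack} | offer{data,retry,ack}  match labels match
            case data:
              end | end  match
            case retry:
              X | X  match
            case ack:
              X | X  match
      case ack:
        send[Bool] | recv[Bool]  match
          send[Int] | recv[Int]  match
            X | X  match

YES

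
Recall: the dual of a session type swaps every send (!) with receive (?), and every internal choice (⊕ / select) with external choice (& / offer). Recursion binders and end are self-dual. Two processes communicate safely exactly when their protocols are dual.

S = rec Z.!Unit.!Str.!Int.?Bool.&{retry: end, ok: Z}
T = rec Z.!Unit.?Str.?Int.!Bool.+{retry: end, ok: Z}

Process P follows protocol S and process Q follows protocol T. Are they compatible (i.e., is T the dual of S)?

NO

rec Z ‖ rec Z  ok (rec unchanged)
  !Unit ‖ !Unit  ✗ same direction on both sides — not dual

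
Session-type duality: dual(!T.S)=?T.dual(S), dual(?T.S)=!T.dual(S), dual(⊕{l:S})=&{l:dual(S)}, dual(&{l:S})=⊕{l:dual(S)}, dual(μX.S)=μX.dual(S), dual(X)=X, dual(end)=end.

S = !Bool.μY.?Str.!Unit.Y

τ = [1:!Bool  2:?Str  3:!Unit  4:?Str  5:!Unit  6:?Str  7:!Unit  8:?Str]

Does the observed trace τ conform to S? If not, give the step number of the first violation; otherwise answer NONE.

NONE

@1 !Bool  ✓  now at μY.…
@2 ?Str  ✓  now at !Unit.μY.…
@3 !Unit  ✓  now at μY.…
@4 ?Str  ✓  now at !Unit.μY.…
@5 !Unit  ✓  now at μY.…
@6 ?Str  ✓  now at !Unit.μY.…
@7 !Unit  ✓  now at μY.…
@8 ?Str  ✓  now at !Unit.μY.…
all 8 steps conform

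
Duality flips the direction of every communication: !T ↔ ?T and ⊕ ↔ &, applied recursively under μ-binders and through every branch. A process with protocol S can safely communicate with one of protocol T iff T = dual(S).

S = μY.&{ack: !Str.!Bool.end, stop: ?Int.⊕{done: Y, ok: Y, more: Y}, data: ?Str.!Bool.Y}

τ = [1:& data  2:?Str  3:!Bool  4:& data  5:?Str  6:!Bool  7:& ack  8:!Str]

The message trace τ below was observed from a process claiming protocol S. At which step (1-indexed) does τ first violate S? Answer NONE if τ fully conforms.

NONE

[1] & data  ok  now at ?Str.!Bool.μY.…
[2] ?Str  ok  now at !Bool.μY.…
[3] !Bool  ok  now at μY.…
[4] & data  ok  now at ?Str.!Bool.μY.…
[5] ?Str  ok  now at !Bool.μY.…
[6] !Bool  ok  now at μY.…
[7] & ack  ok  now at !Str.!Bool.end
[8] !Str  ok  now at !Bool.end
all 8 steps conform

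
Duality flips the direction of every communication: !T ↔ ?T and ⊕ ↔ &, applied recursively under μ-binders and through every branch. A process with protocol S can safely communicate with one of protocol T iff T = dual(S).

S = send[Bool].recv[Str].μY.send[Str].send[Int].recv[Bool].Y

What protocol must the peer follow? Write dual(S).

recv[Bool].send[Str].μY.recv[Str].recv[Int].send[Bool].Y

send[Bool] = recv[Bool]
  recv[Str] = send[Str]
    μY = μY  (binder kept)
      send[Str] = recv[Str]
        send[Int] = recv[Int]
          recv[Bool] = send[Bool]
            Y self-dual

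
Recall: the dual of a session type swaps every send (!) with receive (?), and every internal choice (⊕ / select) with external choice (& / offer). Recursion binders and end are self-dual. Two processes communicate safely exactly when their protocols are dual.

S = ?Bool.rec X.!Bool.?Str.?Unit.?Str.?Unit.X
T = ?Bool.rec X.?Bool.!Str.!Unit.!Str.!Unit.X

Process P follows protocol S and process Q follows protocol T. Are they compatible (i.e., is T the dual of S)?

NO

?Bool ‖ ?Bool  ✗ same direction on both sides — not dual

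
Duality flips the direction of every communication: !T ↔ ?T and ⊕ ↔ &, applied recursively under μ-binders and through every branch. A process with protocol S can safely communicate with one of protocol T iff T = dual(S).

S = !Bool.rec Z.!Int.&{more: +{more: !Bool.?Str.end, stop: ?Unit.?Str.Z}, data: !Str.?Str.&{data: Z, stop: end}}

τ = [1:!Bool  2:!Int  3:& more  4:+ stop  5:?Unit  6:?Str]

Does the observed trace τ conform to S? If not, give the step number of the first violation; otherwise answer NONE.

NONE

[1] !Bool  ✓  cont: rec Z.…
[2] !Int  ✓  cont: &{more: +{more: !Bool.?Str.end, stop: ?Unit.?Str.rec Z.…}, data: !Str.?Str.&{data: rec Z.…, stop: end}}
[3] & more  ✓  cont: +{more: !Bool.?Str.end, stop: ?Unit.?Str.rec Z.…}
[4] + stop  ✓  cont: ?Unit.?Str.rec Z.…
[5] ?Unit  ✓  cont: ?Str.rec Z.…
[6] ?Str  ✓  cont: rec Z.…
τ conforms to S (length 6)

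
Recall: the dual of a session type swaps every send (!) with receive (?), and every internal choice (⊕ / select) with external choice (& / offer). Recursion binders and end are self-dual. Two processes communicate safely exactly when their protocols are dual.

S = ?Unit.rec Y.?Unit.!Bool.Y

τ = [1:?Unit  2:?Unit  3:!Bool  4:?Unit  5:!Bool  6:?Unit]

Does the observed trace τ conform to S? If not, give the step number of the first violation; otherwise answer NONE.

step 1: ?Unit  match  state: rec Y.…
step 2: ?Unit  match  state: !Bool.rec Y.…
step 3: !Bool  match  state: rec Y.…
step 4: ?Unit  match  state: !Bool.rec Y.…
step 5: !Bool  match  state: rec Y.…
step 6: ?Unit  match  state: !Bool.rec Y.…
τ conforms to S (length 6)

NONE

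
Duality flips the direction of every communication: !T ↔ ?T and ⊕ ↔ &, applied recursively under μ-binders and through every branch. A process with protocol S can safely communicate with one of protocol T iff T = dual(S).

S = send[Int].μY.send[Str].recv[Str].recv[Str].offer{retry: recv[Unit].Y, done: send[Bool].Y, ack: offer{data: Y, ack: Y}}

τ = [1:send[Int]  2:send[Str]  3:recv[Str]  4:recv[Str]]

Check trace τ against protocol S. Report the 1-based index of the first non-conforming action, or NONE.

NONE

@1 send[Int]  ok  now at μY.…
@2 send[Str]  ok  now at recv[Str].recv[Str].offer{retry: recv[Unit].μY.…, done: send[Bool].μY.…, ack: offer{data: μY.…, ack: μY.…}}
@3 recv[Str]  ok  now at recv[Str].offer{retry: recv[Unit].μY.…, done: send[Bool].μY.…, ack: offer{data: μY.…, ack: μY.…}}
@4 recv[Str]  ok  now at offer{retry: recv[Unit].μY.…, done: send[Bool].μY.…, ack: offer{data: μY.…, ack: μY.…}}
τ conforms to S (length 4)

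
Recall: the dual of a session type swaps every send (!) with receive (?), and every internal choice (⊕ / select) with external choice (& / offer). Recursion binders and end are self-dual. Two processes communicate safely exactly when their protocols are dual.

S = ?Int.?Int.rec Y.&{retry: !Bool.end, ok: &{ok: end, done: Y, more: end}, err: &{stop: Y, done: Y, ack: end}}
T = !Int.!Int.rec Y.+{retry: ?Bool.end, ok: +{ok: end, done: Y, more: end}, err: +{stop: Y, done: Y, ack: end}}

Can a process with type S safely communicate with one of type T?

?Int ‖ !Int  ok
  ?Int ‖ !Int  ok
    rec Y ‖ rec Y  ok (rec unchanged)
      &{retry,ok,err} ‖ +{retry,ok,err}  ok label sets agree
        case retry:
          !Bool ‖ ?Bool  ok
            end ‖ end  ok
        case ok:
          &{ok,done,more} ‖ +{ok,done,more}  ok label sets agree
            case ok:
              end ‖ end  ok
            case done:
              Y ‖ Y  ok
            case more:
              end ‖ end  ok
        case err:
          &{stop,done,ack} ‖ +{stop,done,ack}  ok label sets agree
            case stop:
              Y ‖ Y  ok
            case done:
              Y ‖ Y  ok
            case ack:
              end ‖ end  ok

YES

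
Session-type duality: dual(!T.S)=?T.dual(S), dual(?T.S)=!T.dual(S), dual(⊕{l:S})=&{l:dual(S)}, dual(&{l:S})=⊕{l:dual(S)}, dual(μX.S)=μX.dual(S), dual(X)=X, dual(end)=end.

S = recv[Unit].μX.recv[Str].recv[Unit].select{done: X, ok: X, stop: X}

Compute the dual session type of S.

send[Unit].μX.send[Str].send[Unit].offer{done: X, ok: X, stop: X}

recv[Unit] → send[Unit]
  μX → μX  (binder kept)
    recv[Str] → send[Str]
      recv[Unit] → send[Unit]
        select{done,ok,stop} → offer{done,ok,stop}  (select→offer)
          [done]
            X self-dual
          [ok]
            X self-dual
          [stop]
            X self-dual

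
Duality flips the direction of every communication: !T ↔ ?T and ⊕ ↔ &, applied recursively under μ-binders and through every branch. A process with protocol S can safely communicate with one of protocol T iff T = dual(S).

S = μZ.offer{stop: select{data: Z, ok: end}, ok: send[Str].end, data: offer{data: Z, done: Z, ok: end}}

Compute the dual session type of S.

μZ → μZ  (rec unchanged)
  offer{stop,ok,data} → select{stop,ok,data}  (offer→select)
    [stop]
      select{data,ok} → offer{data,ok}  (⊕→&)
        [data]
          Z self-dual
        [ok]
          end self-dual
    [ok]
      send[Str] → recv[Str]
        end self-dual
    [data]
      offer{data,done,ok} → select{data,done,ok}  (offer→select)
        [data]
          Z self-dual
        [done]
          Z self-dual
        [ok]
          end self-dual

μZ.select{stop: offer{data: Z, ok: end}, ok: recv[Str].end, data: select{data: Z, done: Z, ok: end}}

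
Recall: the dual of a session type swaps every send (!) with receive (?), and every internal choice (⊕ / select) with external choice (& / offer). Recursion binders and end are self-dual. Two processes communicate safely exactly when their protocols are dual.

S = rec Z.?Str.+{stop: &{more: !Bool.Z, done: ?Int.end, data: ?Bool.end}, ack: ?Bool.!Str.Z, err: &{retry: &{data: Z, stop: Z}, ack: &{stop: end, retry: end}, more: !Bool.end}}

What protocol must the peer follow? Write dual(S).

rec Z ↦ rec Z  (rec unchanged)
  ?Str ↦ !Str
    +{stop,ack,err} ↦ &{stop,ack,err}  (internal→external)
      • stop:
        &{more,done,data} ↦ +{more,done,data}  (external→internal)
          • more:
            !Bool ↦ ?Bool
              Z ↦ Z
          • done:
            ?Int ↦ !Int
              end ↦ end
          • data:
            ?Bool ↦ !Bool
              end ↦ end
      • ack:
        ?Bool ↦ !Bool
          !Str ↦ ?Str
            Z ↦ Z
      • err:
        &{retry,ack,more} ↦ +{retry,ack,more}  (external→internal)
          • retry:
            &{data,stop} ↦ +{data,stop}  (external→internal)
              • data:
                Z ↦ Z
              • stop:
                Z ↦ Z
          • ack:
            &{stop,retry} ↦ +{stop,retry}  (external→internal)
              • stop:
                end ↦ end
              • retry:
                end ↦ end
          • more:
            !Bool ↦ ?Bool
              end ↦ end

rec Z.!Str.&{stop: +{more: ?Bool.Z, done: !Int.end, data: !Bool.end}, ack: !Bool.?Str.Z, err: +{retry: +{data: Z, stop: Z}, ack: +{stop: end, retry: end}, more: ?Bool.end}}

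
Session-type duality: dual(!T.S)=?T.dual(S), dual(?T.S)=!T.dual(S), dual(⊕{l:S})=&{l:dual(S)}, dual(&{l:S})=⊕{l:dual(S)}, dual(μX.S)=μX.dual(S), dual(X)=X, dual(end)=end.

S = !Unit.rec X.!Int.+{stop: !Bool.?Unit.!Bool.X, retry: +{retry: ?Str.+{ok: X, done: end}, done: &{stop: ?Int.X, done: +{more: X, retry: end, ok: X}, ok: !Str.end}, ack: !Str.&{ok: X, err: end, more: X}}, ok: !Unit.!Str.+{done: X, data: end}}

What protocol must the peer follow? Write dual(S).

!Unit ↦ ?Unit
  rec X ↦ rec X  (binder kept)
    !Int ↦ ?Int
      +{stop,retry,ok} ↦ &{stop,retry,ok}  (internal→external)
        • stop:
          !Bool ↦ ?Bool
            ?Unit ↦ !Unit
              !Bool ↦ ?Bool
                dual(X) = X
        • retry:
          +{retry,done,ack} ↦ &{retry,done,ack}  (internal→external)
            • retry:
              ?Str ↦ !Str
                +{ok,done} ↦ &{ok,done}  (internal→external)
                  • ok:
                    dual(X) = X
                  • done:
                    dual(end) = end
            • done:
              &{stop,done,ok} ↦ +{stop,done,ok}  (external→internal)
                • stop:
                  ?Int ↦ !Int
                    dual(X) = X
                • done:
                  +{more,retry,ok} ↦ &{more,retry,ok}  (internal→external)
                    • more:
                      dual(X) = X
                    • retry:
                      dual(end) = end
                    • ok:
                      dual(X) = X
                • ok:
                  !Str ↦ ?Str
                    dual(end) = end
            • ack:
              !Str ↦ ?Str
                &{ok,err,more} ↦ +{ok,err,more}  (external→internal)
                  • ok:
                    dual(X) = X
                  • err:
                    dual(end) = end
                  • more:
                    dual(X) = X
        • ok:
          !Unit ↦ ?Unit
            !Str ↦ ?Str
              +{done,data} ↦ &{done,data}  (internal→external)
                • done:
                  dual(X) = X
                • data:
                  dual(end) = end

?Unit.rec X.?Int.&{stop: ?Bool.!Unit.?Bool.X, retry: &{retry: !Str.&{ok: X, done: end}, done: +{stop: !Int.X, done: &{more: X, retry: end, ok: X}, ok: ?Str.end}, ack: ?Str.+{ok: X, err: end, more: X}}, ok: ?Unit.?Str.&{done: X, data: end}}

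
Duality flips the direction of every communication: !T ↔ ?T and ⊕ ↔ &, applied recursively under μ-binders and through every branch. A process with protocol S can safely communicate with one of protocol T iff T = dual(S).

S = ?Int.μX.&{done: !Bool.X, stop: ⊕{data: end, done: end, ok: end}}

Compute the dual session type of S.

!Int.μX.⊕{done: ?Bool.X, stop: &{data: end, done: end, ok: end}}

?Int = !Int
  μX = μX  (binder kept)
    &{done,stop} = ⊕{done,stop}  (&→⊕)
      case done:
        !Bool = ?Bool
          X self-dual
      case stop:
        ⊕{data,done,ok} = &{data,done,ok}  (internal→external)
          case data:
            end self-dual
          case done:
            end self-dual
          case ok:
            end self-dual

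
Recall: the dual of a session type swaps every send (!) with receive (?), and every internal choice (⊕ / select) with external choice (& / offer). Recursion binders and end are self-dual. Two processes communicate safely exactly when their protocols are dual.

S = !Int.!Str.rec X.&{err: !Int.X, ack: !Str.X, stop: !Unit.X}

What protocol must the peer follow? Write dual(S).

?Int.?Str.rec X.+{err: ?Int.X, ack: ?Str.X, stop: ?Unit.X}

!Int ↦ ?Int
  !Str ↦ ?Str
    rec X ↦ rec X  (rec unchanged)
      &{err,ack,stop} ↦ +{err,ack,stop}  (&→⊕)
        [err]
          !Int ↦ ?Int
            dual(X) = X
        [ack]
          !Str ↦ ?Str
            dual(X) = X
        [stop]
          !Unit ↦ ?Unit
            dual(X) = X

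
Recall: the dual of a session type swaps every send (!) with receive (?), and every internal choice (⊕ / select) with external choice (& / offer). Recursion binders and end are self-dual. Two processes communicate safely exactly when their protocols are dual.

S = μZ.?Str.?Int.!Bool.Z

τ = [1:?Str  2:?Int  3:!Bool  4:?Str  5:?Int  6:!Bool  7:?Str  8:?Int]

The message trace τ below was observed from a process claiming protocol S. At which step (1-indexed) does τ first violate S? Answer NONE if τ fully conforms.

[1] ?Str  ✓  now at ?Int.!Bool.μZ.…
[2] ?Int  ✓  now at !Bool.μZ.…
[3] !Bool  ✓  now at μZ.…
[4] ?Str  ✓  now at ?Int.!Bool.μZ.…
[5] ?Int  ✓  now at !Bool.μZ.…
[6] !Bool  ✓  now at μZ.…
[7] ?Str  ✓  now at ?Int.!Bool.μZ.…
[8] ?Int  ✓  now at !Bool.μZ.…
trace exhausted — no violation

NONE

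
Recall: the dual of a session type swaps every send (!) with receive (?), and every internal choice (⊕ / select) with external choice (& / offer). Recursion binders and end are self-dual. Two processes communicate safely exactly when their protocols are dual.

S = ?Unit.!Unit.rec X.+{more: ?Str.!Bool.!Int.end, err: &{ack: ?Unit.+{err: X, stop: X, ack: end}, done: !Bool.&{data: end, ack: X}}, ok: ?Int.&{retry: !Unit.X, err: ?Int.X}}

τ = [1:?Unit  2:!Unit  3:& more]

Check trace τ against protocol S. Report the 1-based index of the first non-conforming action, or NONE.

step 1: ?Unit  match  now at !Unit.rec X.…
step 2: !Unit  match  now at rec X.…
step 3: got & more, protocol expects + more or + err or + ok  ✗

3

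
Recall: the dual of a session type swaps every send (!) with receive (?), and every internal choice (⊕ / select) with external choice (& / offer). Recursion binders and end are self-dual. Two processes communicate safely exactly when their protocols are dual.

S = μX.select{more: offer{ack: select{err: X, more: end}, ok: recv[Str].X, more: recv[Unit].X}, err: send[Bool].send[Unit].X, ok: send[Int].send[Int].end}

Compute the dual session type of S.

μX.offer{more: select{ack: offer{err: X, more: end}, ok: send[Str].X, more: send[Unit].X}, err: recv[Bool].recv[Unit].X, ok: recv[Int].recv[Int].end}

μX → μX  (μ self-dual)
  select{more,err,ok} → offer{more,err,ok}  (internal→external)
    [more]
      offer{ack,ok,more} → select{ack,ok,more}  (offer→select)
        [ack]
          select{err,more} → offer{err,more}  (internal→external)
            [err]
              X self-dual
            [more]
              end self-dual
        [ok]
          recv[Str] → send[Str]
            X self-dual
        [more]
          recv[Unit] → send[Unit]
            X self-dual
    [err]
      send[Bool] → recv[Bool]
        send[Unit] → recv[Unit]
          X self-dual
    [ok]
      send[Int] → recv[Int]
        send[Int] → recv[Int]
          end self-dual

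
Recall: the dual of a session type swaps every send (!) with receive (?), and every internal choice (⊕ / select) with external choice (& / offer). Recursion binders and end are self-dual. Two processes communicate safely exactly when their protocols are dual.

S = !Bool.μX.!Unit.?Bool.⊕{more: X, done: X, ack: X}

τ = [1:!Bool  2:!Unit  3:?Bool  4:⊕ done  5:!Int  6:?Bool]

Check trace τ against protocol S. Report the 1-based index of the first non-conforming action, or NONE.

5

@1 !Bool  match  cont: μX.…
@2 !Unit  match  cont: ?Bool.⊕{more: μX.…, done: μX.…, ack: μX.…}
@3 ?Bool  match  cont: ⊕{more: μX.…, done: μX.…, ack: μX.…}
@4 ⊕ done  match  cont: μX.…
@5 got !Int, protocol expects !Unit  ✗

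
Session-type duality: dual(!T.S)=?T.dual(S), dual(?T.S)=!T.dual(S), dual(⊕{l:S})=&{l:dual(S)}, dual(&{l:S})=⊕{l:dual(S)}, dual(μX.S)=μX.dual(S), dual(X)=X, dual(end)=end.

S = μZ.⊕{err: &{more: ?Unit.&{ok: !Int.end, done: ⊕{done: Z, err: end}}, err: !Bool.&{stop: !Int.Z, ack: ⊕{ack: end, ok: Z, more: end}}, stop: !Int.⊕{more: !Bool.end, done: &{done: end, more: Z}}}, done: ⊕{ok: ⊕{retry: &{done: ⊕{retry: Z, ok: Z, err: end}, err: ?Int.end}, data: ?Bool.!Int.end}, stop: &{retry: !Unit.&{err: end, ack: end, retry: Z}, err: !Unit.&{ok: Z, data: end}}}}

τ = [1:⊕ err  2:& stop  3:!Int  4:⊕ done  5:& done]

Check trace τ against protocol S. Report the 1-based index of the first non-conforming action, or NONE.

step 1: ⊕ err  match  cont: &{more: ?Unit.&{ok: !Int.end, done: ⊕{done: μZ.…, err: end}}, err: !Bool.&{stop: !Int.μZ.…, ack: ⊕{ack: end, ok: μZ.…, more: end}}, stop: !Int.⊕{more: !Bool.end, done: &{done: end, more: μZ.…}}}
step 2: & stop  match  cont: !Int.⊕{more: !Bool.end, done: &{done: end, more: μZ.…}}
step 3: !Int  match  cont: ⊕{more: !Bool.end, done: &{done: end, more: μZ.…}}
step 4: ⊕ done  match  cont: &{done: end, more: μZ.…}
step 5: & done  match  cont: end
trace exhausted — no violation

NONE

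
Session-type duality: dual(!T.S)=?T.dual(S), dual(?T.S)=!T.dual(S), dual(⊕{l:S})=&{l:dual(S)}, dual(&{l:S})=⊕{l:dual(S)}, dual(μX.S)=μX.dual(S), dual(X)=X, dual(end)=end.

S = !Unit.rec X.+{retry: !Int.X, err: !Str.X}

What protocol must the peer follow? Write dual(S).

!Unit ↦ ?Unit
  rec X ↦ rec X  (μ self-dual)
    +{retry,err} ↦ &{retry,err}  (internal→external)
      • retry:
        !Int ↦ ?Int
          dual(X) = X
      • err:
        !Str ↦ ?Str
          dual(X) = X

?Unit.rec X.&{retry: ?Int.X, err: ?Str.X}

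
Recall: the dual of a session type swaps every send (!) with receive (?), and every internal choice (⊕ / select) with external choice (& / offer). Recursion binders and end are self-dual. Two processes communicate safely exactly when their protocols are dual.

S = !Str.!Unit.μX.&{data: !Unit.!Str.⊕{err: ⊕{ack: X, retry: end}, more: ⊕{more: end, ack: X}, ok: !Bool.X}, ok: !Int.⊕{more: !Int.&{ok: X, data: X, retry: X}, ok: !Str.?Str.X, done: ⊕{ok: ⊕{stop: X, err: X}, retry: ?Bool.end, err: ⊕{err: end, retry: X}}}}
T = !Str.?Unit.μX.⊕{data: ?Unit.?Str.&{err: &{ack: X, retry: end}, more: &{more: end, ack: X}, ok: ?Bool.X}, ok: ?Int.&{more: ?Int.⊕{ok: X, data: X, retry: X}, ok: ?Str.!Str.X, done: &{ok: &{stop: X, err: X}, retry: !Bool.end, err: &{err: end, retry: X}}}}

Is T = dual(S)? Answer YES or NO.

NO

!Str | !Str  ✗ same direction on both sides — not dual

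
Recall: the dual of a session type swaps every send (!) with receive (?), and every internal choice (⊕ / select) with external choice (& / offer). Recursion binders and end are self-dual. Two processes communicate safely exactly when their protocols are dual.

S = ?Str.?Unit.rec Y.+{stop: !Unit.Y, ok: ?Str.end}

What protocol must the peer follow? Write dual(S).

!Str.!Unit.rec Y.&{stop: ?Unit.Y, ok: !Str.end}

?Str ↦ !Str
  ?Unit ↦ !Unit
    rec Y ↦ rec Y  (μ self-dual)
      +{stop,ok} ↦ &{stop,ok}  (select→offer)
        • stop:
          !Unit ↦ ?Unit
            Y ↦ Y
        • ok:
          ?Str ↦ !Str
            end ↦ end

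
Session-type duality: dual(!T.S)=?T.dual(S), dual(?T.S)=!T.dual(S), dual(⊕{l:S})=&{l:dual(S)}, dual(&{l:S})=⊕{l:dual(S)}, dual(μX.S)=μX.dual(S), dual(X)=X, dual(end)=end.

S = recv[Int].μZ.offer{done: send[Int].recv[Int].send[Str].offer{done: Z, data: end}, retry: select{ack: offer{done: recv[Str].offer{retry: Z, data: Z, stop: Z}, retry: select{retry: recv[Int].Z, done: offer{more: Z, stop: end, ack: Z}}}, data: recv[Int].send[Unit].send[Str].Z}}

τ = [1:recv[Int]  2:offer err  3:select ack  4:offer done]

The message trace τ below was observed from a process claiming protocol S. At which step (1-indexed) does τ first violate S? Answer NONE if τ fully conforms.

2

@1 recv[Int]  ✓  now at μZ.…
@2 got offer err, protocol expects offer done or offer retry  ✗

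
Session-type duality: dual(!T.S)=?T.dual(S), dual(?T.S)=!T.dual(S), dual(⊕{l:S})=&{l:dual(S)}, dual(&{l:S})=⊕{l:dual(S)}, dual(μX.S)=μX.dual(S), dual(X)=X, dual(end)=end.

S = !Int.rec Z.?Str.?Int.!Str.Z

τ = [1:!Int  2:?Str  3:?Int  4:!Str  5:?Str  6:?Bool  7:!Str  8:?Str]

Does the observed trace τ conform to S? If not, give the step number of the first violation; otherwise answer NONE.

[1] !Int  match  cont: rec Z.…
[2] ?Str  match  cont: ?Int.!Str.rec Z.…
[3] ?Int  match  cont: !Str.rec Z.…
[4] !Str  match  cont: rec Z.…
[5] ?Str  match  cont: ?Int.!Str.rec Z.…
[6] got ?Bool, protocol expects ?Int  ✗

6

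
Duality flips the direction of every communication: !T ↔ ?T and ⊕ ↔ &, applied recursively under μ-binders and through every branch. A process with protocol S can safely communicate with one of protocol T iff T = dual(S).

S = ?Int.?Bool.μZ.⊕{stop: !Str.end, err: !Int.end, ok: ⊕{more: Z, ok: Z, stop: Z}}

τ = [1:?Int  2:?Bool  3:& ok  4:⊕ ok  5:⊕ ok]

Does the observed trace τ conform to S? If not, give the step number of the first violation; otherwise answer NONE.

3

[1] ?Int  ✓  residual = ?Bool.μZ.…
[2] ?Bool  ✓  residual = μZ.…
[3] got & ok, protocol expects ⊕ stop or ⊕ err or ⊕ ok  ✗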